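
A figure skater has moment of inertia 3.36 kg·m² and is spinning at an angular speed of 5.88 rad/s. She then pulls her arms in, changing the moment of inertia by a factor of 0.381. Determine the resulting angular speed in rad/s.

ω₂ ≈ 15.4 rad/s

Angular momentum about the spin axis is conserved since the torque about it is zero.
I₂ = 0.381 × 3.36 = 1.280 kg·m².
ω₂ = I₁ω₁ / I₂ = (3.360)(5.88 rad/s) / (1.280) = 15.43 rad/s.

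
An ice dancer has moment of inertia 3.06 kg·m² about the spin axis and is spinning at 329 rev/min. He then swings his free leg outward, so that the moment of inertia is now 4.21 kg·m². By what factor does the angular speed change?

ω₂/ω₁ ≈ 0.727

Angular momentum about the spin axis is conserved since the torque about it is zero.
ω₂/ω₁ = I₁/I₂ = 3.060 / 4.210 = 0.7268.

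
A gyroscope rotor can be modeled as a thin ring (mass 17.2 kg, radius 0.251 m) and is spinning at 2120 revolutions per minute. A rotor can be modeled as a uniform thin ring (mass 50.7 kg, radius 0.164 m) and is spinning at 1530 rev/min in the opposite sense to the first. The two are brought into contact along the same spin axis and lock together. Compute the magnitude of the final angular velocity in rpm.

No external torque acts about the common axis, so total angular momentum is conserved.
Moments of inertia: I_A = (17.2)(0.251)² = 1.084 kg·m²; I_B = (50.7)(0.164)² = 1.364 kg·m².
Taking A's sense as positive: L = (1.084)(2120) − (1.364)(1530) = 210.9 kg·m²·rpm.
Combined I = 1.084 + 1.364 = 2.447 kg·m².
ω_f = L / I = 210.9 / 2.447 = 86.19 rpm.

|ω_f| ≈ 86.2 rpm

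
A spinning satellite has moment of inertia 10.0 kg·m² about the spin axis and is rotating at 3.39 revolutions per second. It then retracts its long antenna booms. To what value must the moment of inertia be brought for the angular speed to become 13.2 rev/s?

I₂ ≈ 2.57 kg·m²

With no external torque about the axis, L is conserved: I₁ω₁ = I₂ω₂.
I₂ = I₁ω₁ / ω₂ = (10.0)(3.39) / (13.2) = 2.568 kg·m².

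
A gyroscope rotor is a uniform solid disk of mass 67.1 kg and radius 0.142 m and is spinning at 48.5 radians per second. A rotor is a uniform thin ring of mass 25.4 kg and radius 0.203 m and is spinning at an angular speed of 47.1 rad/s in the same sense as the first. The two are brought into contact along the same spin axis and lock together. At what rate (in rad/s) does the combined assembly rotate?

The coupling torques are internal; angular momentum about the shared axis is conserved.
Moments of inertia: I_A = ½(67.1)(0.142)² = 0.6765 kg·m²; I_B = (25.4)(0.203)² = 1.047 kg·m².
Taking A's sense as positive: L = (0.6765)(48.5) + (1.047)(47.1) = 82.11 kg·m²·rad/s.
Combined I = 0.6765 + 1.047 = 1.723 kg·m².
ω_f = L / I = 82.11 / 1.723 = 47.65 rad/s.

|ω_f| ≈ 47.6 rad/s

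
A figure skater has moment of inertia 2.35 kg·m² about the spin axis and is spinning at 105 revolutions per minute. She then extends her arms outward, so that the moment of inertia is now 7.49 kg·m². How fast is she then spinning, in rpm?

No external torque acts about the spin axis, so angular momentum is conserved.
ω₂ = I₁ω₁ / I₂ = (2.350)(105 rpm) / (7.490) = 32.94 rpm.

ω₂ ≈ 32.9 rpm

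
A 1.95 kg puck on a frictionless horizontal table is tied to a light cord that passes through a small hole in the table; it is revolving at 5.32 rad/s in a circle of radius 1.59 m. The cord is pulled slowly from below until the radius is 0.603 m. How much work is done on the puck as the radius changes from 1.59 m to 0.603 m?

No torque about the axis ⇒ m r₁² ω₁ = m r₂² ω₂.
ω₂ = ω₁ (r₁/r₂)² = (5.32)(1.59/0.603)² = 36.99 rad/s.
W = ΔKE = ½m(v₂² − v₁²) = 415.3 J.

W ≈ 415 J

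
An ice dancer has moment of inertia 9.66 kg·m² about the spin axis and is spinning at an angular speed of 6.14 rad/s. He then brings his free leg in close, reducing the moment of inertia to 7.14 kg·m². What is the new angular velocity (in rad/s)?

ω₂ ≈ 8.31 rad/s

No external torque acts about the spin axis, so angular momentum is conserved.
ω₂ = I₁ω₁ / I₂ = (9.660)(6.14 rad/s) / (7.140) = 8.307 rad/s.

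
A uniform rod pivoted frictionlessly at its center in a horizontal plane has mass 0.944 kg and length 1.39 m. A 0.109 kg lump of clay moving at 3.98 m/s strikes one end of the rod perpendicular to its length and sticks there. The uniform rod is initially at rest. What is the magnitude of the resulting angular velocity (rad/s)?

About the pivot the impulsive forces during the collision are internal, so angular momentum about that axis is conserved.
I_p = (1/12)(0.944)(1.39)² = 0.1520 kg·m². Taking the sense of the lump of clay's angular momentum as positive, L_{lump} = m v R = (0.109)(3.98)(1.39/2) = 0.3015 kg·m²/s.
L_i = 0 + 0.3015 = 0.3015 kg·m²/s.
After sticking, I_f = I_p + m R² = 0.1520 + (0.109)(1.39/2)² = 0.2046 kg·m².
ω_f = L_i / I_f = 0.3015 / 0.2046 = 1.473 rad/s.

|ω_f| ≈ 1.47 rad/s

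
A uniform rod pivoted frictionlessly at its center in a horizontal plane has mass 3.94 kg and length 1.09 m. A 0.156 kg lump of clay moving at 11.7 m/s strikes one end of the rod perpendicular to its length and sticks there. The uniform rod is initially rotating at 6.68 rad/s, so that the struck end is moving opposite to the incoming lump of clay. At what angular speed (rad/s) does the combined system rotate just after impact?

About the pivot the impulsive forces during the collision are internal, so angular momentum about that axis is conserved.
I_p = (1/12)(3.94)(1.09)² = 0.3901 kg·m². Taking the sense of the lump of clay's angular momentum as positive, L_{lump} = m v R = (0.156)(11.7)(1.09/2) = 0.9947 kg·m²/s.
L_i = −I_p ω_p + m v R = −(0.3901)(6.68) + 0.9947 = -1.611 kg·m²/s.
After sticking, I_f = I_p + m R² = 0.3901 + (0.156)(1.09/2)² = 0.4364 kg·m².
ω_f = L_i / I_f = -1.611 / 0.4364 = -3.692 rad/s.

|ω_f| ≈ 3.69 rad/s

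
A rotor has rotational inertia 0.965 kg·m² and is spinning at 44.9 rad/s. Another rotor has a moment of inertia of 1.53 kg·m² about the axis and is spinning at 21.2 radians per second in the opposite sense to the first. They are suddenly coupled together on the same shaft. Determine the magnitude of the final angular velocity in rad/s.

|ω_f| ≈ 4.37 rad/s

No external torque acts about the common axis, so total angular momentum is conserved.
Taking A's sense as positive: L = (0.9650)(44.9) − (1.530)(21.2) = 10.89 kg·m²·rad/s.
Combined I = 0.9650 + 1.530 = 2.495 kg·m².
ω_f = L / I = 10.89 / 2.495 = 4.366 rad/s.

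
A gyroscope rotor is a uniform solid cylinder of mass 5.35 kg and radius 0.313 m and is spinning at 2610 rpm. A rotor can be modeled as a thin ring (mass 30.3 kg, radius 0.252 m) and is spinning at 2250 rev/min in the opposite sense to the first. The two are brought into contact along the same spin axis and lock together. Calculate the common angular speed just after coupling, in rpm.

No external torque acts about the common axis, so total angular momentum is conserved.
Moments of inertia: I_A = ½(5.35)(0.313)² = 0.2621 kg·m²; I_B = (30.3)(0.252)² = 1.924 kg·m².
Taking A's sense as positive: L = (0.2621)(2610) − (1.924)(2250) = -3645 kg·m²·rpm.
Combined I = 0.2621 + 1.924 = 2.186 kg·m².
ω_f = L / I = -3645 / 2.186 = -1667 rpm.

|ω_f| ≈ 1670 rpm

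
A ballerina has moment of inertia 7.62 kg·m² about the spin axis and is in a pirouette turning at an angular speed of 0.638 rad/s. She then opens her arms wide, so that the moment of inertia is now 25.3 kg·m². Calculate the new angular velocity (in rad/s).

With no external torque about the axis, L is conserved: I₁ω₁ = I₂ω₂.
ω₂ = I₁ω₁ / I₂ = (7.620)(0.638 rad/s) / (25.30) = 0.1922 rad/s.

ω₂ ≈ 0.192 rad/s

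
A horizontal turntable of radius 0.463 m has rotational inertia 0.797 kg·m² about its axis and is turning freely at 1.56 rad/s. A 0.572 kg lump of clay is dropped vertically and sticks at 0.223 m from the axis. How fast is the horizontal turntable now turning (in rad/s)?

No external torque acts about the axis; L_before = L_after.
Added inertia Σmr² = (0.572)(0.223)² = 0.02844 kg·m²; I_f = 0.7970 + 0.02844 = 0.8254 kg·m².
ω_f = I_p ω_i / I_f = (0.7970)(1.56) / 0.8254 = 1.506 rad/s.

ω_f ≈ 1.51 rad/s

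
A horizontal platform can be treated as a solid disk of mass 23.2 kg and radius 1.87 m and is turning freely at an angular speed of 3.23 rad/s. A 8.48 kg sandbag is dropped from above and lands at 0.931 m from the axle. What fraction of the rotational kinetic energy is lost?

fraction ≈ 0.153

No external torque acts about the axle; L_before = L_after.
I_p = ½(23.2)(1.87)² = 40.56 kg·m².
Added inertia Σmr² = (8.48)(0.931)² = 7.350 kg·m²; I_f = 40.56 + 7.350 = 47.91 kg·m².
ω_f = I_p ω_i / I_f = (40.56)(3.23) / 47.91 = 2.735 rad/s.
KE_i = ½(40.56)(3.230 rad/s)² = 211.6 J; KE_f = ½(47.91)(2.735)² = 179.1 J.
Fraction lost = 0.1534.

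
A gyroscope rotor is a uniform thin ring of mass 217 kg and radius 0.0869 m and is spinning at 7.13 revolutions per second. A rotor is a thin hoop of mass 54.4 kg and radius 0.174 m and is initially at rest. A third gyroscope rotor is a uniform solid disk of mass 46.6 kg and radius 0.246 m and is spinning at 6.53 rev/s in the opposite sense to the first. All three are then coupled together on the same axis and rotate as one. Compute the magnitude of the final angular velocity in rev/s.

|ω_f| ≈ 0.527 rev/s

The coupling torques are internal; angular momentum about the shared axis is conserved.
Moments of inertia: I_A = (217)(0.0869)² = 1.639 kg·m²; I_B = (54.4)(0.174)² = 1.647 kg·m²; I_C = ½(46.6)(0.246)² = 1.410 kg·m².
Taking A's sense as positive: L = (1.639)(7.13) − (1.410)(6.53) = 2.476 kg·m²·rev/s.
Combined I = 1.639 + 1.647 + 1.410 = 4.696 kg·m².
ω_f = L / I = 2.476 / 4.696 = 0.5274 rev/s.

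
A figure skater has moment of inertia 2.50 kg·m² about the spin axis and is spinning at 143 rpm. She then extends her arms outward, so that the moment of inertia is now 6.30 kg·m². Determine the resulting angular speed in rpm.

ω₂ ≈ 56.7 rpm

Angular momentum about the spin axis is conserved since the torque about it is zero.
ω₂ = I₁ω₁ / I₂ = (2.500)(143 rpm) / (6.300) = 56.75 rpm.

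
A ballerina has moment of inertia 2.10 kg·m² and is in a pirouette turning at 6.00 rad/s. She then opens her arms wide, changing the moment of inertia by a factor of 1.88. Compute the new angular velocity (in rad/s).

ω₂ ≈ 3.19 rad/s

Angular momentum about the spin axis is conserved since the torque about it is zero.
I₂ = 1.88 × 2.10 = 3.948 kg·m².
ω₂ = I₁ω₁ / I₂ = (2.100)(6.00 rad/s) / (3.948) = 3.191 rad/s.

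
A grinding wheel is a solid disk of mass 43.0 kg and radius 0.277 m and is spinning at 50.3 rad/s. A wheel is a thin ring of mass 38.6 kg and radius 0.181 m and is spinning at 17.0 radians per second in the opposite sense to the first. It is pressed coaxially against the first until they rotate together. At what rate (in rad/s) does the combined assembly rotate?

|ω_f| ≈ 21.1 rad/s

The coupling torques are internal; angular momentum about the shared axis is conserved.
Moments of inertia: I_A = ½(43.0)(0.277)² = 1.650 kg·m²; I_B = (38.6)(0.181)² = 1.265 kg·m².
Taking A's sense as positive: L = (1.650)(50.3) − (1.265)(17.0) = 61.48 kg·m²·rad/s.
Combined I = 1.650 + 1.265 = 2.914 kg·m².
ω_f = L / I = 61.48 / 2.914 = 21.10 rad/s.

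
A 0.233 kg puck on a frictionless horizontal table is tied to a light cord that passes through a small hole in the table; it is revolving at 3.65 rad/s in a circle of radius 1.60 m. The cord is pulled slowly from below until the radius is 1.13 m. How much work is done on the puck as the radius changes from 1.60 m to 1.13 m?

W ≈ 3.99 J

No torque about the axis ⇒ m r₁² ω₁ = m r₂² ω₂.
ω₂ = ω₁ (r₁/r₂)² = (3.65)(1.60/1.13)² = 7.318 rad/s.
W = ΔKE = ½m(v₂² − v₁²) = 3.993 J.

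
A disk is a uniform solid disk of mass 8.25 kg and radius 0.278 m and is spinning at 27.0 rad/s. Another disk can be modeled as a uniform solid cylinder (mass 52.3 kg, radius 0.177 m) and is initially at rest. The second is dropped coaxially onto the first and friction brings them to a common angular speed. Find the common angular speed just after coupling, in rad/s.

No external torque acts about the common axis, so total angular momentum is conserved.
Moments of inertia: I_A = ½(8.25)(0.278)² = 0.3188 kg·m²; I_B = ½(52.3)(0.177)² = 0.8193 kg·m².
Taking A's sense as positive: L = (0.3188)(27.0) = 8.608 kg·m²·rad/s.
Combined I = 0.3188 + 0.8193 = 1.138 kg·m².
ω_f = L / I = 8.608 / 1.138 = 7.563 rad/s.

|ω_f| ≈ 7.56 rad/s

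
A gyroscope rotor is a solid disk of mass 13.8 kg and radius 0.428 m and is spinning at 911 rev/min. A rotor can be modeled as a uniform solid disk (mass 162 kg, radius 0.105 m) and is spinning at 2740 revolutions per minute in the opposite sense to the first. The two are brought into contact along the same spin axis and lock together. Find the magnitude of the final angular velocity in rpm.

No external torque acts about the common axis, so total angular momentum is conserved.
Moments of inertia: I_A = ½(13.8)(0.428)² = 1.264 kg·m²; I_B = ½(162)(0.105)² = 0.8930 kg·m².
Taking A's sense as positive: L = (1.264)(911) − (0.8930)(2740) = -1295 kg·m²·rpm.
Combined I = 1.264 + 0.8930 = 2.157 kg·m².
ω_f = L / I = -1295 / 2.157 = -600.6 rpm.

|ω_f| ≈ 601 rpm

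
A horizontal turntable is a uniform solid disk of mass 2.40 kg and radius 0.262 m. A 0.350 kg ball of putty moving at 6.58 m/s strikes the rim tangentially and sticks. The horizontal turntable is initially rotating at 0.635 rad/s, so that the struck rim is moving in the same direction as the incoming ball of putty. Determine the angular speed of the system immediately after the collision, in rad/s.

About the axle the impulsive forces during the collision are internal, so angular momentum about that axis is conserved.
I_p = ½(2.40)(0.262)² = 0.08237 kg·m². Taking the sense of the ball of putty's angular momentum as positive, L_{ball} = m v R = (0.350)(6.58)(0.262) = 0.6034 kg·m²/s.
L_i = +I_p ω_p + m v R = +(0.08237)(0.635) + 0.6034 = 0.6557 kg·m²/s.
After sticking, I_f = I_p + m R² = 0.08237 + (0.350)(0.262)² = 0.1064 kg·m².
ω_f = L_i / I_f = 0.6557 / 0.1064 = 6.163 rad/s.

|ω_f| ≈ 6.16 rad/s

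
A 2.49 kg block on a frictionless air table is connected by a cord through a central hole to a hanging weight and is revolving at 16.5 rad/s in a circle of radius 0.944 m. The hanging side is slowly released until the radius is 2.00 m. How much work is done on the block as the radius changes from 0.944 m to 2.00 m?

W ≈ -235 J

No torque about the axis ⇒ m r₁² ω₁ = m r₂² ω₂.
ω₂ = ω₁ (r₁/r₂)² = (16.5)(0.944/2.00)² = 3.676 rad/s.
W = ΔKE = ½m(v₂² − v₁²) = -234.8 J.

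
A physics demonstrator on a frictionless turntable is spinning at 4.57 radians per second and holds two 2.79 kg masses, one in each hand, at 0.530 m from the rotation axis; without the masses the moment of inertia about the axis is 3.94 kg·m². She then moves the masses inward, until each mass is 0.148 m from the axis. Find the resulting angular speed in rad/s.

ω₂ ≈ 6.20 rad/s

With no external torque about the axis, L is conserved: I₁ω₁ = I₂ω₂.
I₁ = 3.94 + 2(2.79)(0.530)² = 5.507 kg·m²; I₂ = 3.94 + 2(2.79)(0.148)² = 4.062 kg·m².
ω₂ = I₁ω₁ / I₂ = (5.507)(4.57 rad/s) / (4.062) = 6.196 rad/s.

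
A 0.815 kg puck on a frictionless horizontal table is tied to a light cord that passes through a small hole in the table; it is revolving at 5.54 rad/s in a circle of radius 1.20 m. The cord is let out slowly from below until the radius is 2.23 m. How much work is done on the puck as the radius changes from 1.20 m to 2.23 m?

The constraining force is radial, so m r² ω about the center is conserved.
ω₂ = ω₁ (r₁/r₂)² = (5.54)(1.20/2.23)² = 1.604 rad/s.
W = ΔKE = ½m(v₂² − v₁²) = -12.79 J.

W ≈ -12.8 J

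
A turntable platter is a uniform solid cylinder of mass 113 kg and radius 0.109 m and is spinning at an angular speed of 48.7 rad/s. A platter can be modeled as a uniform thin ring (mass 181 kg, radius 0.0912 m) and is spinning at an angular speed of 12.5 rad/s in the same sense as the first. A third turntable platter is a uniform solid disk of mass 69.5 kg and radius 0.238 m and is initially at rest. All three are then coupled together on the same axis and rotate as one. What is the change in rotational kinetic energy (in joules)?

ΔKE ≈ -594 J

No external torque acts about the common axis, so total angular momentum is conserved.
Moments of inertia: I_A = ½(113)(0.109)² = 0.6713 kg·m²; I_B = (181)(0.0912)² = 1.505 kg·m²; I_C = ½(69.5)(0.238)² = 1.968 kg·m².
Taking A's sense as positive: L = (0.6713)(48.7) + (1.505)(12.5) = 51.51 kg·m²·rad/s.
Combined I = 0.6713 + 1.505 + 1.968 = 4.145 kg·m².
ω_f = L / I = 51.51 / 4.145 = 12.43 rad/s.
KE_i = ½ΣIω² = 913.6 J; KE_f = ½(4.145)(12.43)² = 320.0 J.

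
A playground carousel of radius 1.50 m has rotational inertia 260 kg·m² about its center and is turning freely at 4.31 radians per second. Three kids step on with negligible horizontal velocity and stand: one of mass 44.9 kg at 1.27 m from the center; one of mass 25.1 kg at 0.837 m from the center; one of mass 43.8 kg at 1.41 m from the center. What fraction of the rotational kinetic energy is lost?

No external torque acts about the center; L_before = L_after.
Added inertia Σmr² = (44.9)(1.27)² + (25.1)(0.837)² + (43.8)(1.41)² = 177.1 kg·m²; I_f = 260.0 + 177.1 = 437.1 kg·m².
ω_f = I_p ω_i / I_f = (260.0)(4.31) / 437.1 = 2.564 rad/s.
KE_i = ½(260.0)(4.310 rad/s)² = 2415 J; KE_f = ½(437.1)(2.564)² = 1437 J.
Fraction lost = 0.4051.

fraction ≈ 0.405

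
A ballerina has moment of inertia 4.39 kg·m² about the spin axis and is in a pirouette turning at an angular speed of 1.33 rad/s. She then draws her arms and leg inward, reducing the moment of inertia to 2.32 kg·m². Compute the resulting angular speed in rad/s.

No external torque acts about the spin axis, so angular momentum is conserved.
ω₂ = I₁ω₁ / I₂ = (4.390)(1.33 rad/s) / (2.320) = 2.517 rad/s.

ω₂ ≈ 2.52 rad/s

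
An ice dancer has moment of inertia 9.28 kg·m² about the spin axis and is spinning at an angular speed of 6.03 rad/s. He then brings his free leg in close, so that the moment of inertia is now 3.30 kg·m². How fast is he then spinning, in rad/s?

ω₂ ≈ 17.0 rad/s

Angular momentum about the spin axis is conserved since the torque about it is zero.
ω₂ = I₁ω₁ / I₂ = (9.280)(6.03 rad/s) / (3.300) = 16.96 rad/s.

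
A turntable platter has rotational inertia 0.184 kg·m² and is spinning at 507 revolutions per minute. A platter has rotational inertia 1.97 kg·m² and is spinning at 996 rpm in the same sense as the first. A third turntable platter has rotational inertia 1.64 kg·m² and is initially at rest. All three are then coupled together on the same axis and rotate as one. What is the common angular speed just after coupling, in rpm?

|ω_f| ≈ 542 rpm

The coupling torques are internal; angular momentum about the shared axis is conserved.
Taking A's sense as positive: L = (0.1840)(507) + (1.970)(996) = 2055 kg·m²·rpm.
Combined I = 0.1840 + 1.970 + 1.640 = 3.794 kg·m².
ω_f = L / I = 2055 / 3.794 = 541.8 rpm.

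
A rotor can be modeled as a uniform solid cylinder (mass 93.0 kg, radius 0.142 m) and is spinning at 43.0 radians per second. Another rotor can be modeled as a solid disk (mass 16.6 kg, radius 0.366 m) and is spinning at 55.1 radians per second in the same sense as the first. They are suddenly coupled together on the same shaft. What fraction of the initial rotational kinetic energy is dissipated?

The coupling torques are internal; angular momentum about the shared axis is conserved.
Moments of inertia: I_A = ½(93.0)(0.142)² = 0.9376 kg·m²; I_B = ½(16.6)(0.366)² = 1.112 kg·m².
Taking A's sense as positive: L = (0.9376)(43.0) + (1.112)(55.1) = 101.6 kg·m²·rad/s.
Combined I = 0.9376 + 1.112 = 2.049 kg·m².
ω_f = L / I = 101.6 / 2.049 = 49.56 rad/s.
KE_i = ½ΣIω² = 2555 J; KE_f = ½(2.049)(49.56)² = 2517 J.
Fraction dissipated = (KE_i − KE_f)/KE_i = 0.01458.

fraction ≈ 0.0146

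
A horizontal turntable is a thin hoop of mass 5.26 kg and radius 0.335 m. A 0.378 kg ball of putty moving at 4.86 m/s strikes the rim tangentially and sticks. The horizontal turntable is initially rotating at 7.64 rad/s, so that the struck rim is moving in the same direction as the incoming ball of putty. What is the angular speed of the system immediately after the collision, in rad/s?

|ω_f| ≈ 8.10 rad/s

About the axle the impulsive forces during the collision are internal, so angular momentum about that axis is conserved.
I_p = (5.26)(0.335)² = 0.5903 kg·m². Taking the sense of the ball of putty's angular momentum as positive, L_{ball} = m v R = (0.378)(4.86)(0.335) = 0.6154 kg·m²/s.
L_i = +I_p ω_p + m v R = +(0.5903)(7.64) + 0.6154 = 5.125 kg·m²/s.
After sticking, I_f = I_p + m R² = 0.5903 + (0.378)(0.335)² = 0.6327 kg·m².
ω_f = L_i / I_f = 5.125 / 0.6327 = 8.100 rad/s.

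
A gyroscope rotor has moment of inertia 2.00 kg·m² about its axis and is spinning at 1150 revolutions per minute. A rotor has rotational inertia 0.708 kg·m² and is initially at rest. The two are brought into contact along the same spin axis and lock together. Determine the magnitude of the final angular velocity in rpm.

|ω_f| ≈ 849 rpm

The coupling torques are internal; angular momentum about the shared axis is conserved.
Taking A's sense as positive: L = (2.000)(1150) = 2300 kg·m²·rpm.
Combined I = 2.000 + 0.7080 = 2.708 kg·m².
ω_f = L / I = 2300 / 2.708 = 849.3 rpm.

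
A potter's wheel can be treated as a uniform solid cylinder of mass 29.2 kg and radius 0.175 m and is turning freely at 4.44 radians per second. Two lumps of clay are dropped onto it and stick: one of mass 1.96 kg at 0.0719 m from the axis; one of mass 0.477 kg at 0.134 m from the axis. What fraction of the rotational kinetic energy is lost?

No external torque acts about the axis; L_before = L_after.
I_p = ½(29.2)(0.175)² = 0.4471 kg·m².
Added inertia Σmr² = (1.96)(0.0719)² + (0.477)(0.134)² = 0.01870 kg·m²; I_f = 0.4471 + 0.01870 = 0.4658 kg·m².
ω_f = I_p ω_i / I_f = (0.4471)(4.44) / 0.4658 = 4.262 rad/s.
KE_i = ½(0.4471)(4.440 rad/s)² = 4.407 J; KE_f = ½(0.4658)(4.262)² = 4.230 J.
Fraction lost = 0.04014.

fraction ≈ 0.0401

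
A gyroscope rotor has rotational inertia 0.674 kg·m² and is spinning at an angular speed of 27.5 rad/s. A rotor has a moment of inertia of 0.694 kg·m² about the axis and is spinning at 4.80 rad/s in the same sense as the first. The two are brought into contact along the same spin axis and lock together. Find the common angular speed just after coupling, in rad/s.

|ω_f| ≈ 16.0 rad/s

No external torque acts about the common axis, so total angular momentum is conserved.
Taking A's sense as positive: L = (0.6740)(27.5) + (0.6940)(4.80) = 21.87 kg·m²·rad/s.
Combined I = 0.6740 + 0.6940 = 1.368 kg·m².
ω_f = L / I = 21.87 / 1.368 = 15.98 rad/s.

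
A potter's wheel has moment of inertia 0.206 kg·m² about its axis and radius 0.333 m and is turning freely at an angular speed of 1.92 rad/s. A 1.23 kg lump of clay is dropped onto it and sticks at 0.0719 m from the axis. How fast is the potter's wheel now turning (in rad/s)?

No external torque acts about the axis; L_before = L_after.
Added inertia Σmr² = (1.23)(0.0719)² = 0.006359 kg·m²; I_f = 0.2060 + 0.006359 = 0.2124 kg·m².
ω_f = I_p ω_i / I_f = (0.2060)(1.92) / 0.2124 = 1.863 rad/s.

ω_f ≈ 1.86 rad/s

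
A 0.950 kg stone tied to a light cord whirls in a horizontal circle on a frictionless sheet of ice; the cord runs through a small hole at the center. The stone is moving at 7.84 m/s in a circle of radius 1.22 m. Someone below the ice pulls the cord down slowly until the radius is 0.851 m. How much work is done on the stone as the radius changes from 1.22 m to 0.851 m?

The only horizontal force on the mass is along the cord (radial), so it exerts no torque about the hole and angular momentum m v r is conserved.
v₂ = v₁ r₁ / r₂ = (7.84)(1.22) / (0.851) = 11.24 m/s.
W = ΔKE = ½m(v₂² − v₁²) = 30.81 J.

W ≈ 30.8 J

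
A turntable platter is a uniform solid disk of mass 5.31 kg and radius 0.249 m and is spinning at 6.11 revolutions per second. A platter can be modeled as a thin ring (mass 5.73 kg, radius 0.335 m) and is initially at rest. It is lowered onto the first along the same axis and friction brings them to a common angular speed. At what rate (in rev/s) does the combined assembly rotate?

No external torque acts about the common axis, so total angular momentum is conserved.
Moments of inertia: I_A = ½(5.31)(0.249)² = 0.1646 kg·m²; I_B = (5.73)(0.335)² = 0.6430 kg·m².
Taking A's sense as positive: L = (0.1646)(6.11) = 1.006 kg·m²·rev/s.
Combined I = 0.1646 + 0.6430 = 0.8077 kg·m².
ω_f = L / I = 1.006 / 0.8077 = 1.245 rev/s.

|ω_f| ≈ 1.25 rev/s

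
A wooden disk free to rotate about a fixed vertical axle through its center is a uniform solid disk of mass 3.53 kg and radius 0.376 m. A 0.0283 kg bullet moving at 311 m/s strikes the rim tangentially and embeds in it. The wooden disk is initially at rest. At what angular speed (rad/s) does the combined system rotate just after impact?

|ω_f| ≈ 13.1 rad/s

About the axle the impulsive forces during the collision are internal, so angular momentum about that axis is conserved.
I_p = ½(3.53)(0.376)² = 0.2495 kg·m². Taking the sense of the bullet's angular momentum as positive, L_{bullet} = m v R = (0.0283)(311)(0.376) = 3.309 kg·m²/s.
L_i = 0 + 3.309 = 3.309 kg·m²/s.
After sticking, I_f = I_p + m R² = 0.2495 + (0.0283)(0.376)² = 0.2535 kg·m².
ω_f = L_i / I_f = 3.309 / 0.2535 = 13.05 rad/s.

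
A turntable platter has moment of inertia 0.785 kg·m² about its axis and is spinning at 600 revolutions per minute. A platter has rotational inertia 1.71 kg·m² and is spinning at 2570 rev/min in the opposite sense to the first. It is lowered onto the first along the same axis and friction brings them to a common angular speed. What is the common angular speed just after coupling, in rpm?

The coupling torques are internal; angular momentum about the shared axis is conserved.
Taking A's sense as positive: L = (0.7850)(600) − (1.710)(2570) = -3924 kg·m²·rpm.
Combined I = 0.7850 + 1.710 = 2.495 kg·m².
ω_f = L / I = -3924 / 2.495 = -1573 rpm.

|ω_f| ≈ 1570 rpm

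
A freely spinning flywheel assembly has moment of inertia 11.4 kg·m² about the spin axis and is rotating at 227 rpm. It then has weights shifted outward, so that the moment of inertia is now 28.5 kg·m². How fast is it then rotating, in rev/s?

ω₂ ≈ 1.51 rev/s

No external torque acts about the spin axis, so angular momentum is conserved.
ω₂ = I₁ω₁ / I₂ = (11.40)(227 rpm) / (28.50) = 90.80 rpm = 1.513 rev/s.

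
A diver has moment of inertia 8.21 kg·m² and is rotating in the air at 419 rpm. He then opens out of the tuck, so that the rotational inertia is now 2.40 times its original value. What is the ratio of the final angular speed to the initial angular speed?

With no external torque about the axis, L is conserved: I₁ω₁ = I₂ω₂.
I₂ = 2.40 × 8.21 = 19.70 kg·m².
ω₂/ω₁ = I₁/I₂ = 8.210 / 19.70 = 0.4167.

ω₂/ω₁ ≈ 0.417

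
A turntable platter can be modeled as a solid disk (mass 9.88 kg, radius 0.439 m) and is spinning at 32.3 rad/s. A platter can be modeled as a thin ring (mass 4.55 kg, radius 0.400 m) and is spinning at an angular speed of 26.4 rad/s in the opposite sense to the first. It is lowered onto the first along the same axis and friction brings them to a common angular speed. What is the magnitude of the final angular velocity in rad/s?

|ω_f| ≈ 6.86 rad/s

No external torque acts about the common axis, so total angular momentum is conserved.
Moments of inertia: I_A = ½(9.88)(0.439)² = 0.9520 kg·m²; I_B = (4.55)(0.400)² = 0.7280 kg·m².
Taking A's sense as positive: L = (0.9520)(32.3) − (0.7280)(26.4) = 11.53 kg·m²·rad/s.
Combined I = 0.9520 + 0.7280 = 1.680 kg·m².
ω_f = L / I = 11.53 / 1.680 = 6.864 rad/s.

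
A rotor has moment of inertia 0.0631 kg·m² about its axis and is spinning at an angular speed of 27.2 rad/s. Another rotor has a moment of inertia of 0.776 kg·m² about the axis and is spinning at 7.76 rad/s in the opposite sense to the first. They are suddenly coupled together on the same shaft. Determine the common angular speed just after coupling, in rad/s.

|ω_f| ≈ 5.13 rad/s

The coupling torques are internal; angular momentum about the shared axis is conserved.
Taking A's sense as positive: L = (0.06310)(27.2) − (0.7760)(7.76) = -4.305 kg·m²·rad/s.
Combined I = 0.06310 + 0.7760 = 0.8391 kg·m².
ω_f = L / I = -4.305 / 0.8391 = -5.131 rad/s.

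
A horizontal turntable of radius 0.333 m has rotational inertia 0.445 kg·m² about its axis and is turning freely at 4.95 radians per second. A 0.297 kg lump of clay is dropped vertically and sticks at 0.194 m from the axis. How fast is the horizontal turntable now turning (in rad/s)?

ω_f ≈ 4.83 rad/s

No external torque acts about the axis; L_before = L_after.
Added inertia Σmr² = (0.297)(0.194)² = 0.01118 kg·m²; I_f = 0.4450 + 0.01118 = 0.4562 kg·m².
ω_f = I_p ω_i / I_f = (0.4450)(4.95) / 0.4562 = 4.829 rad/s.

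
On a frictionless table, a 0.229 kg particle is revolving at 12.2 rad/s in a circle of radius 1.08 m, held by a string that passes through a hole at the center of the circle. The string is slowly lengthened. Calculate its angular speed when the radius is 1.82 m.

The constraining force is radial, so m r² ω about the center is conserved.
ω₂ = ω₁ (r₁/r₂)² = (12.2)(1.08/1.82)² = 4.296 rad/s.

ω₂ ≈ 4.30 rad/s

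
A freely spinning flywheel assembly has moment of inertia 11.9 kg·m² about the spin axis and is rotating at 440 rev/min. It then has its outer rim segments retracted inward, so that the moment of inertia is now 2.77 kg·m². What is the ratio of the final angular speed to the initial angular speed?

ω₂/ω₁ ≈ 4.30

With no external torque about the axis, L is conserved: I₁ω₁ = I₂ω₂.
ω₂/ω₁ = I₁/I₂ = 11.90 / 2.770 = 4.296.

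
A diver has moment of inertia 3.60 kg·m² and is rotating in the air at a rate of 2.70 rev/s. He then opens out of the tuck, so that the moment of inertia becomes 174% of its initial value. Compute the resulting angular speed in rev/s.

Angular momentum about the spin axis is conserved since the torque about it is zero.
I₂ = 1.74 × 3.60 = 6.264 kg·m².
ω₂ = I₁ω₁ / I₂ = (3.600)(2.70 rev/s) / (6.264) = 1.552 rev/s.

ω₂ ≈ 1.55 rev/s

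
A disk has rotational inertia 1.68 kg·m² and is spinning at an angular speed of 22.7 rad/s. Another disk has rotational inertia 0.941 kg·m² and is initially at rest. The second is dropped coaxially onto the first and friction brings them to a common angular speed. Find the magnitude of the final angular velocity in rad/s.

The coupling torques are internal; angular momentum about the shared axis is conserved.
Taking A's sense as positive: L = (1.680)(22.7) = 38.14 kg·m²·rad/s.
Combined I = 1.680 + 0.9410 = 2.621 kg·m².
ω_f = L / I = 38.14 / 2.621 = 14.55 rad/s.

|ω_f| ≈ 14.6 rad/s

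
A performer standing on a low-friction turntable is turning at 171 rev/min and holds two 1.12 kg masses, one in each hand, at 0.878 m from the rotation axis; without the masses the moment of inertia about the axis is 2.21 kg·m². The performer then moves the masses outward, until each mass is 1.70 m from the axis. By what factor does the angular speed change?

Angular momentum about the spin axis is conserved since the torque about it is zero.
I₁ = 2.21 + 2(1.12)(0.878)² = 3.937 kg·m²; I₂ = 2.21 + 2(1.12)(1.70)² = 8.684 kg·m².
ω₂/ω₁ = I₁/I₂ = 3.937 / 8.684 = 0.4534.

ω₂/ω₁ ≈ 0.453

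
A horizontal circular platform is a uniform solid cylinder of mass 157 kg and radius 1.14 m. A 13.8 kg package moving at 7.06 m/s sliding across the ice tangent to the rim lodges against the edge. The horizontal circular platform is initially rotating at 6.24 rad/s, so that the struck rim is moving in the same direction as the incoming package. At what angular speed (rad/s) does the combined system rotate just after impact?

The axle reaction passes through the central axle and exerts no torque about it; angular momentum about the central axle is conserved through the impact.
I_p = ½(157)(1.14)² = 102.0 kg·m². Taking the sense of the package's angular momentum as positive, L_{package} = m v R = (13.8)(7.06)(1.14) = 111.1 kg·m²/s.
L_i = +I_p ω_p + m v R = +(102.0)(6.24) + 111.1 = 747.7 kg·m²/s.
After sticking, I_f = I_p + m R² = 102.0 + (13.8)(1.14)² = 120.0 kg·m².
ω_f = L_i / I_f = 747.7 / 120.0 = 6.233 rad/s.

|ω_f| ≈ 6.23 rad/s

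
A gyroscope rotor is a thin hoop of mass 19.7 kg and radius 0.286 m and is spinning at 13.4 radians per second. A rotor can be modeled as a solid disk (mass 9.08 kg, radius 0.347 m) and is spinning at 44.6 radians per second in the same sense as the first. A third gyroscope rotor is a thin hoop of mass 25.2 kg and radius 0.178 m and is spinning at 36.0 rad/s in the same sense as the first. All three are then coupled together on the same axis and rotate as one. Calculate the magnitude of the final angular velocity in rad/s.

No external torque acts about the common axis, so total angular momentum is conserved.
Moments of inertia: I_A = (19.7)(0.286)² = 1.611 kg·m²; I_B = ½(9.08)(0.347)² = 0.5467 kg·m²; I_C = (25.2)(0.178)² = 0.7984 kg·m².
Taking A's sense as positive: L = (1.611)(13.4) + (0.5467)(44.6) + (0.7984)(36.0) = 74.72 kg·m²·rad/s.
Combined I = 1.611 + 0.5467 + 0.7984 = 2.956 kg·m².
ω_f = L / I = 74.72 / 2.956 = 25.27 rad/s.

|ω_f| ≈ 25.3 rad/s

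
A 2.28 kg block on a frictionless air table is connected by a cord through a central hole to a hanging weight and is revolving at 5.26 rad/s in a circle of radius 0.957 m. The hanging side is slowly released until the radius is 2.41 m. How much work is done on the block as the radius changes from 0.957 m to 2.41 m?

The constraining force is radial, so m r² ω about the center is conserved.
ω₂ = ω₁ (r₁/r₂)² = (5.26)(0.957/2.41)² = 0.8294 rad/s.
W = ΔKE = ½m(v₂² − v₁²) = -24.33 J.

W ≈ -24.3 J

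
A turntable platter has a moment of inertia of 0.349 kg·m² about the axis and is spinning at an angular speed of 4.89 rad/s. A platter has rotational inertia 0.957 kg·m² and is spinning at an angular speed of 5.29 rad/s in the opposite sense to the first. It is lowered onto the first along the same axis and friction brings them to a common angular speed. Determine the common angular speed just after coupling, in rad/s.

|ω_f| ≈ 2.57 rad/s

No external torque acts about the common axis, so total angular momentum is conserved.
Taking A's sense as positive: L = (0.3490)(4.89) − (0.9570)(5.29) = -3.356 kg·m²·rad/s.
Combined I = 0.3490 + 0.9570 = 1.306 kg·m².
ω_f = L / I = -3.356 / 1.306 = -2.570 rad/s.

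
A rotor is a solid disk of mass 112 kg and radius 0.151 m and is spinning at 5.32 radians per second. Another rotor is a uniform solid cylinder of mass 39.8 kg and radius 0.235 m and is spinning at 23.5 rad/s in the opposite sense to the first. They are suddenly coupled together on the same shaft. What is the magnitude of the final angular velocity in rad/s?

No external torque acts about the common axis, so total angular momentum is conserved.
Moments of inertia: I_A = ½(112)(0.151)² = 1.277 kg·m²; I_B = ½(39.8)(0.235)² = 1.099 kg·m².
Taking A's sense as positive: L = (1.277)(5.32) − (1.099)(23.5) = -19.03 kg·m²·rad/s.
Combined I = 1.277 + 1.099 = 2.376 kg·m².
ω_f = L / I = -19.03 / 2.376 = -8.011 rad/s.

|ω_f| ≈ 8.01 rad/s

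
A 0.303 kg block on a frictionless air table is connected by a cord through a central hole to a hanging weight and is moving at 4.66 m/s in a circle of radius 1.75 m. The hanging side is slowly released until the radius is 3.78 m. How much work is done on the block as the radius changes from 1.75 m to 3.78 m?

W ≈ -2.58 J

Central (radial) force ⇒ zero torque about the center ⇒ m v r is constant.
v₂ = v₁ r₁ / r₂ = (4.66)(1.75) / (3.78) = 2.157 m/s.
W = ΔKE = ½m(v₂² − v₁²) = -2.585 J.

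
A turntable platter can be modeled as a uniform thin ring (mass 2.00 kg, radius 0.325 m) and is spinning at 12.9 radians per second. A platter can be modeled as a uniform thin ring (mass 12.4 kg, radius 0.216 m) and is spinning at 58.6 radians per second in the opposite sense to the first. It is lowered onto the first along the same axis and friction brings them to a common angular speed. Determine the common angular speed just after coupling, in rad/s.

The coupling torques are internal; angular momentum about the shared axis is conserved.
Moments of inertia: I_A = (2.00)(0.325)² = 0.2113 kg·m²; I_B = (12.4)(0.216)² = 0.5785 kg·m².
Taking A's sense as positive: L = (0.2113)(12.9) − (0.5785)(58.6) = -31.18 kg·m²·rad/s.
Combined I = 0.2113 + 0.5785 = 0.7898 kg·m².
ω_f = L / I = -31.18 / 0.7898 = -39.48 rad/s.

|ω_f| ≈ 39.5 rad/s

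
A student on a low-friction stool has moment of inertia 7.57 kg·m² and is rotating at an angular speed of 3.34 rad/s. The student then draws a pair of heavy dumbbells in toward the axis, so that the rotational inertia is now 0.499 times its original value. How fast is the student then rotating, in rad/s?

ω₂ ≈ 6.69 rad/s

With no external torque about the axis, L is conserved: I₁ω₁ = I₂ω₂.
I₂ = 0.499 × 7.57 = 3.777 kg·m².
ω₂ = I₁ω₁ / I₂ = (7.570)(3.34 rad/s) / (3.777) = 6.693 rad/s.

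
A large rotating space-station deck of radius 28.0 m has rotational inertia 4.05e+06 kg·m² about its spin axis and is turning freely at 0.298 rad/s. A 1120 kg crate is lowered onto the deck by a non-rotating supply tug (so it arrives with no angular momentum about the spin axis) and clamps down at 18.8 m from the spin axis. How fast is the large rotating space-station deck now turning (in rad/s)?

The added mass arrives with no angular momentum about the spin axis, and any external torque about the spin axis is negligible, so the system's angular momentum is conserved.
Added inertia Σmr² = (1120)(18.8)² = 3.959e+05 kg·m²; I_f = 4.050e+06 + 3.959e+05 = 4.446e+06 kg·m².
ω_f = I_p ω_i / I_f = (4.050e+06)(0.298) / 4.446e+06 = 0.2715 rad/s.

ω_f ≈ 0.271 rad/s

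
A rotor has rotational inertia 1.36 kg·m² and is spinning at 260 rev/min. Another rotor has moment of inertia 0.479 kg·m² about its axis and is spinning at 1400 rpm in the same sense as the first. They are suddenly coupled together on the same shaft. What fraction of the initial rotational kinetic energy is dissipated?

fraction ≈ 0.447

The coupling torques are internal; angular momentum about the shared axis is conserved.
Taking A's sense as positive: L = (1.360)(260) + (0.4790)(1400) = 1024 kg·m²·rpm.
Combined I = 1.360 + 0.4790 = 1.839 kg·m².
ω_f = L / I = 1024 / 1.839 = 556.9 rpm.
KE_i = ½ΣIω² = 5652 J; KE_f = ½(1.839)(58.32)² = 3128 J.
Fraction dissipated = (KE_i − KE_f)/KE_i = 0.4466.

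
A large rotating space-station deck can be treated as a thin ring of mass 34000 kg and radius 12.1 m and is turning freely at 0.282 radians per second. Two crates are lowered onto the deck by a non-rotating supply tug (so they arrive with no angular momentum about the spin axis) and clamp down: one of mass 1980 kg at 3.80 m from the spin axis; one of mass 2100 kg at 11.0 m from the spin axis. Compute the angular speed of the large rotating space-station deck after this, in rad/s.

No external torque acts about the spin axis; L_before = L_after.
I_p = (34000)(12.1)² = 4.978e+06 kg·m².
Added inertia Σmr² = (1980)(3.80)² + (2100)(11.0)² = 2.827e+05 kg·m²; I_f = 4.978e+06 + 2.827e+05 = 5.261e+06 kg·m².
ω_f = I_p ω_i / I_f = (4.978e+06)(0.282) / 5.261e+06 = 0.2668 rad/s.

ω_f ≈ 0.267 rad/s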